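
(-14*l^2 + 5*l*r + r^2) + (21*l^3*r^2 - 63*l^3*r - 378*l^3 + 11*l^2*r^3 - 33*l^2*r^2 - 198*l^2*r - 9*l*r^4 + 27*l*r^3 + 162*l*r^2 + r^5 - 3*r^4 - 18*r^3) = 21*l^3*r^2 - 63*l^3*r - 378*l^3 + 11*l^2*r^3 - 33*l^2*r^2 - 198*l^2*r - 14*l^2 - 9*l*r^4 + 27*l*r^3 + 162*l*r^2 + 5*l*r + r^5 - 3*r^4 - 18*r^3 + r^2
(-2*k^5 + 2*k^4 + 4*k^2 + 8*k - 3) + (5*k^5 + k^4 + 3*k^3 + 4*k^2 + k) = 3*k^5 + 3*k^4 + 3*k^3 + 8*k^2 + 9*k - 3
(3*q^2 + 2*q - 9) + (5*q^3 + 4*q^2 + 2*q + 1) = 5*q^3 + 7*q^2 + 4*q - 8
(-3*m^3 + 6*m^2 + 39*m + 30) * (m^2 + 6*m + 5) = -3*m^5 - 12*m^4 + 60*m^3 + 294*m^2 + 375*m + 150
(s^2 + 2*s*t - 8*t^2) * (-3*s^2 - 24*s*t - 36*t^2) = -3*s^4 - 30*s^3*t - 60*s^2*t^2 + 120*s*t^3 + 288*t^4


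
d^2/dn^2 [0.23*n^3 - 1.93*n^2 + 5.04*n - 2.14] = 1.38*n - 3.86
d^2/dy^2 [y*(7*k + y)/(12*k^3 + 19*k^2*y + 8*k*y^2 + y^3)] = 2*(-1452*k^6 - 2016*k^5*y - 792*k^4*y^2 + 79*k^3*y^3 + 111*k^2*y^4 + 21*k*y^5 + y^6)/(1728*k^9 + 8208*k^8*y + 16452*k^7*y^2 + 18235*k^6*y^3 + 12336*k^5*y^4 + 5307*k^4*y^5 + 1460*k^3*y^6 + 249*k^2*y^7 + 24*k*y^8 + y^9)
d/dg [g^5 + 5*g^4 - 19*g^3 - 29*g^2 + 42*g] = 5*g^4 + 20*g^3 - 57*g^2 - 58*g + 42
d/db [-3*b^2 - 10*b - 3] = -6*b - 10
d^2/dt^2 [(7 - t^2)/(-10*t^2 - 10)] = 8*(1 - 3*t^2)/(5*(t^6 + 3*t^4 + 3*t^2 + 1))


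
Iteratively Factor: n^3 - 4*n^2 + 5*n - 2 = (n - 2)*(n^2 - 2*n + 1) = (n - 2)*(n - 1)*(n - 1)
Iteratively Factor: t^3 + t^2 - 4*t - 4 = (t + 2)*(t^2 - t - 2) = (t - 2)*(t + 2)*(t + 1)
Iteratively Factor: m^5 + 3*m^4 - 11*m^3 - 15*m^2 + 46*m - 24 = (m - 1)*(m^4 + 4*m^3 - 7*m^2 - 22*m + 24) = (m - 2)*(m - 1)*(m^3 + 6*m^2 + 5*m - 12) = (m - 2)*(m - 1)*(m + 3)*(m^2 + 3*m - 4) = (m - 2)*(m - 1)^2*(m + 3)*(m + 4)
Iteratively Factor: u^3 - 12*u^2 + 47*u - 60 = (u - 5)*(u^2 - 7*u + 12) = (u - 5)*(u - 4)*(u - 3)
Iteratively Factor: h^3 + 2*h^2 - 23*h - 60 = (h + 3)*(h^2 - h - 20) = (h - 5)*(h + 3)*(h + 4)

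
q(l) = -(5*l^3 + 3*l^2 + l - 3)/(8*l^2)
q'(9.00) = -0.62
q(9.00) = -6.01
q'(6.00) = -0.62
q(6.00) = -4.14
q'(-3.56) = -0.60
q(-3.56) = 1.91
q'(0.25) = -46.62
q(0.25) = 4.97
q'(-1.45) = -0.32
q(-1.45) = 0.80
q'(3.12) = -0.64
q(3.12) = -2.33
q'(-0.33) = 21.39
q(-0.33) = 3.65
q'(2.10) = -0.68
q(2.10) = -1.66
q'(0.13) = -334.60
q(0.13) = 20.77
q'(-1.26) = -0.17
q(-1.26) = 0.75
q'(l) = -(15*l^2 + 6*l + 1)/(8*l^2) + (5*l^3 + 3*l^2 + l - 3)/(4*l^3) = (-5*l^3 + l - 6)/(8*l^3)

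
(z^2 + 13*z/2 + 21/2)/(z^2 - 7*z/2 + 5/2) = (2*z^2 + 13*z + 21)/(2*z^2 - 7*z + 5)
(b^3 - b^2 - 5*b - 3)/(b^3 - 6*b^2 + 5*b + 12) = (b + 1)/(b - 4)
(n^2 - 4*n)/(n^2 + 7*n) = (n - 4)/(n + 7)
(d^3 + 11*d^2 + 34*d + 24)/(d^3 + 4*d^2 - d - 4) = (d + 6)/(d - 1)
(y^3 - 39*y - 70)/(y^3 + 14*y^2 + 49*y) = (y^3 - 39*y - 70)/(y*(y^2 + 14*y + 49))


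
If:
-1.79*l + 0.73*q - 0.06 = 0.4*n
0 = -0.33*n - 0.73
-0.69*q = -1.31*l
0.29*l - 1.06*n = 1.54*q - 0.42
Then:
No Solution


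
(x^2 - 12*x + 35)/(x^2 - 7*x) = (x - 5)/x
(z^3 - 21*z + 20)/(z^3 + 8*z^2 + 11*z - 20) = (z - 4)/(z + 4)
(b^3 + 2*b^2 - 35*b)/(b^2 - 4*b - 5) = b*(b + 7)/(b + 1)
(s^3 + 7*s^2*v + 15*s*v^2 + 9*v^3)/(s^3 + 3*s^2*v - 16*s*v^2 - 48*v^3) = (s^2 + 4*s*v + 3*v^2)/(s^2 - 16*v^2)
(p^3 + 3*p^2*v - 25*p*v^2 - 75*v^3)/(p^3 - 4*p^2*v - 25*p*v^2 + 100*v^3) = (p + 3*v)/(p - 4*v)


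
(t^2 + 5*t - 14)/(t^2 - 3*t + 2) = (t + 7)/(t - 1)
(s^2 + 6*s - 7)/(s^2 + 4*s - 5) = (s + 7)/(s + 5)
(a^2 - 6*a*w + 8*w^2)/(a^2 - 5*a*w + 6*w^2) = (-a + 4*w)/(-a + 3*w)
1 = 1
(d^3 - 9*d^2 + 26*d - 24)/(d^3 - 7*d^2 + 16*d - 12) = (d - 4)/(d - 2)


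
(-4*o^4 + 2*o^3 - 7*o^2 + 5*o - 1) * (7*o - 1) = -28*o^5 + 18*o^4 - 51*o^3 + 42*o^2 - 12*o + 1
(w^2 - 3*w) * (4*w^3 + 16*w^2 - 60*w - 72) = 4*w^5 + 4*w^4 - 108*w^3 + 108*w^2 + 216*w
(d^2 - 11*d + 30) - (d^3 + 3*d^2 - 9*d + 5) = -d^3 - 2*d^2 - 2*d + 25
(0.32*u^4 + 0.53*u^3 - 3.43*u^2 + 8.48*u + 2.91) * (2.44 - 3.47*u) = -1.1104*u^5 - 1.0583*u^4 + 13.1953*u^3 - 37.7948*u^2 + 10.5935*u + 7.1004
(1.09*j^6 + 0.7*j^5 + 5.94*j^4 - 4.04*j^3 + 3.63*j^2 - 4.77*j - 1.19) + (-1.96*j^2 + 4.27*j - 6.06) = 1.09*j^6 + 0.7*j^5 + 5.94*j^4 - 4.04*j^3 + 1.67*j^2 - 0.5*j - 7.25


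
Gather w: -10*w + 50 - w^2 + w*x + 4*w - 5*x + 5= -w^2 + w*(x - 6) - 5*x + 55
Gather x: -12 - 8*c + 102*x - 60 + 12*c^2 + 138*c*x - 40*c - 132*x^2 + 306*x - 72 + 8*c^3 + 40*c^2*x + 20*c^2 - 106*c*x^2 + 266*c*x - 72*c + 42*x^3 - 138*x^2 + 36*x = 8*c^3 + 32*c^2 - 120*c + 42*x^3 + x^2*(-106*c - 270) + x*(40*c^2 + 404*c + 444) - 144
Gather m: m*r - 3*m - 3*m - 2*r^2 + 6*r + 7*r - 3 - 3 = m*(r - 6) - 2*r^2 + 13*r - 6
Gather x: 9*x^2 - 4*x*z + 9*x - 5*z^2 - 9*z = 9*x^2 + x*(9 - 4*z) - 5*z^2 - 9*z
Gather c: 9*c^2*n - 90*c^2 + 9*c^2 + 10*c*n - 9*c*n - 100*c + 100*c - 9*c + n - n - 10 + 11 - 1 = c^2*(9*n - 81) + c*(n - 9)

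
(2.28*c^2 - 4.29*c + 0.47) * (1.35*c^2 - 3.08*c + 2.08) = 3.078*c^4 - 12.8139*c^3 + 18.5901*c^2 - 10.3708*c + 0.9776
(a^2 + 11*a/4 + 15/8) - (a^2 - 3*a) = 23*a/4 + 15/8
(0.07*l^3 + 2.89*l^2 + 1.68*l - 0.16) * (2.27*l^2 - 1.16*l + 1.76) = 0.1589*l^5 + 6.4791*l^4 + 0.5844*l^3 + 2.7744*l^2 + 3.1424*l - 0.2816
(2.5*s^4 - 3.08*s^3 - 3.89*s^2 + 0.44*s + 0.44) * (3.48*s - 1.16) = 8.7*s^5 - 13.6184*s^4 - 9.9644*s^3 + 6.0436*s^2 + 1.0208*s - 0.5104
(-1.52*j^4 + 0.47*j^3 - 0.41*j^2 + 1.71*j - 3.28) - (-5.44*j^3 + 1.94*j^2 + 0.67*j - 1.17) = -1.52*j^4 + 5.91*j^3 - 2.35*j^2 + 1.04*j - 2.11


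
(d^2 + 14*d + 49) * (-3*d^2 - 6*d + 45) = -3*d^4 - 48*d^3 - 186*d^2 + 336*d + 2205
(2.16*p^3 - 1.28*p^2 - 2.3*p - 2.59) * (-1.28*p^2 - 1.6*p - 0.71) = -2.7648*p^5 - 1.8176*p^4 + 3.4584*p^3 + 7.904*p^2 + 5.777*p + 1.8389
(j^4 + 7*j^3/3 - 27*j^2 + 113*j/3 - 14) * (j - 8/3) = j^5 - j^4/3 - 299*j^3/9 + 329*j^2/3 - 1030*j/9 + 112/3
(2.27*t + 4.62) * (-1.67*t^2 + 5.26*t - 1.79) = -3.7909*t^3 + 4.2248*t^2 + 20.2379*t - 8.2698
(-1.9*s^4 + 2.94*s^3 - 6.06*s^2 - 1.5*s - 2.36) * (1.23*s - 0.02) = -2.337*s^5 + 3.6542*s^4 - 7.5126*s^3 - 1.7238*s^2 - 2.8728*s + 0.0472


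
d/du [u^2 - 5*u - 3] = 2*u - 5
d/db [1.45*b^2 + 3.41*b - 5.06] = 2.9*b + 3.41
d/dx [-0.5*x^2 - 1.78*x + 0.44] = -1.0*x - 1.78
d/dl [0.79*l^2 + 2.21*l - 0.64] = 1.58*l + 2.21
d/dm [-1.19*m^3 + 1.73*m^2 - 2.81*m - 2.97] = -3.57*m^2 + 3.46*m - 2.81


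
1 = 1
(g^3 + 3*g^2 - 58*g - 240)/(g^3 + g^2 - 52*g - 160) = (g + 6)/(g + 4)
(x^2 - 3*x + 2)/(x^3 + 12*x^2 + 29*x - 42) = (x - 2)/(x^2 + 13*x + 42)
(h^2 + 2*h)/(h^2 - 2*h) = (h + 2)/(h - 2)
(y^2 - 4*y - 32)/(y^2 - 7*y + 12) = (y^2 - 4*y - 32)/(y^2 - 7*y + 12)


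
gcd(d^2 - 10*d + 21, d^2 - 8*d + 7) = d - 7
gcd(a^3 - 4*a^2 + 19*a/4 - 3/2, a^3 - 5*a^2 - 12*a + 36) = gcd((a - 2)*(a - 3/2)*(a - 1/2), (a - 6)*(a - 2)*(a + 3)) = a - 2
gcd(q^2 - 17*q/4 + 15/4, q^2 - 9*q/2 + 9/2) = q - 3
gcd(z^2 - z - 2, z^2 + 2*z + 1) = z + 1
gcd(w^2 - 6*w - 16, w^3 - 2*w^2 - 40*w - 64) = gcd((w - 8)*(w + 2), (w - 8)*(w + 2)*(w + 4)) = w^2 - 6*w - 16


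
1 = 1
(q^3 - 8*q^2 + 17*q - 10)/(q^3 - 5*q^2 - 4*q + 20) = (q - 1)/(q + 2)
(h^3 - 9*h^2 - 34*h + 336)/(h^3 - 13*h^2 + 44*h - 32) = (h^2 - h - 42)/(h^2 - 5*h + 4)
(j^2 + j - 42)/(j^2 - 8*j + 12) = (j + 7)/(j - 2)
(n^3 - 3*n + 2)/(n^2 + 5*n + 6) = (n^2 - 2*n + 1)/(n + 3)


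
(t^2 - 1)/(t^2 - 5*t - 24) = (1 - t^2)/(-t^2 + 5*t + 24)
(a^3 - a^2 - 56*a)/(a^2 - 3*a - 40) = a*(a + 7)/(a + 5)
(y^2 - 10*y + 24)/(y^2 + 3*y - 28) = (y - 6)/(y + 7)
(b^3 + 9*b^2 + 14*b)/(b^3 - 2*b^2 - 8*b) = (b + 7)/(b - 4)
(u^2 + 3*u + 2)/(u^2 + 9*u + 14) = (u + 1)/(u + 7)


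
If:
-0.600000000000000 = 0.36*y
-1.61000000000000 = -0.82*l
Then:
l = 1.96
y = -1.67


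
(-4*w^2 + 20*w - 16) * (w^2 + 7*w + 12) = -4*w^4 - 8*w^3 + 76*w^2 + 128*w - 192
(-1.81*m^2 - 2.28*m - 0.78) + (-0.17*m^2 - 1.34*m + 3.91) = -1.98*m^2 - 3.62*m + 3.13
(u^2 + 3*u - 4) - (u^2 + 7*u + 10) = -4*u - 14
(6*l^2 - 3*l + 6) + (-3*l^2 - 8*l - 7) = 3*l^2 - 11*l - 1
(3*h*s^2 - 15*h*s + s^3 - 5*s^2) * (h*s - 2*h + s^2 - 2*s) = 3*h^2*s^3 - 21*h^2*s^2 + 30*h^2*s + 4*h*s^4 - 28*h*s^3 + 40*h*s^2 + s^5 - 7*s^4 + 10*s^3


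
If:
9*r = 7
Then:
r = 7/9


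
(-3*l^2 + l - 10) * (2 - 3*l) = 9*l^3 - 9*l^2 + 32*l - 20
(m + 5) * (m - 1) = m^2 + 4*m - 5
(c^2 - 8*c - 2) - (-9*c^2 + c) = 10*c^2 - 9*c - 2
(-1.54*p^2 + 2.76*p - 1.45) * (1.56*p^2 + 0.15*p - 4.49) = -2.4024*p^4 + 4.0746*p^3 + 5.0666*p^2 - 12.6099*p + 6.5105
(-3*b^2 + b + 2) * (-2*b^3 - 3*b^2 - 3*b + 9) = 6*b^5 + 7*b^4 + 2*b^3 - 36*b^2 + 3*b + 18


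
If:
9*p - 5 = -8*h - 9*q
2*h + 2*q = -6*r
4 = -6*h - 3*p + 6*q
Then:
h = -81*r/37 - 17/37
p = 102*r/37 + 56/111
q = 17/37 - 30*r/37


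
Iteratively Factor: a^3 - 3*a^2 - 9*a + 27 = (a - 3)*(a^2 - 9) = (a - 3)^2*(a + 3)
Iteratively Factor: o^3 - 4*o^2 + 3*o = (o)*(o^2 - 4*o + 3) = o*(o - 3)*(o - 1)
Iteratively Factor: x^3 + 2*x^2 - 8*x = (x)*(x^2 + 2*x - 8) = x*(x + 4)*(x - 2)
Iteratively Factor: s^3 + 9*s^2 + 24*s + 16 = (s + 1)*(s^2 + 8*s + 16) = (s + 1)*(s + 4)*(s + 4)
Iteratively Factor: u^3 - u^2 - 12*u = (u)*(u^2 - u - 12) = u*(u + 3)*(u - 4)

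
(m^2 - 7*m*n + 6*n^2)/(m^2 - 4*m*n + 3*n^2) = (m - 6*n)/(m - 3*n)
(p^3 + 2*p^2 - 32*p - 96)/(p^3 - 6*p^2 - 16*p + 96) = (p + 4)/(p - 4)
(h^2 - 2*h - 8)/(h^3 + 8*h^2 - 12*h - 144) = (h + 2)/(h^2 + 12*h + 36)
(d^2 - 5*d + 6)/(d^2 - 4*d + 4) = (d - 3)/(d - 2)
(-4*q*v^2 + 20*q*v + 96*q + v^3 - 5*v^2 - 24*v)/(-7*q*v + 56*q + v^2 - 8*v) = (4*q*v + 12*q - v^2 - 3*v)/(7*q - v)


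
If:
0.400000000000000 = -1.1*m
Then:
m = -0.36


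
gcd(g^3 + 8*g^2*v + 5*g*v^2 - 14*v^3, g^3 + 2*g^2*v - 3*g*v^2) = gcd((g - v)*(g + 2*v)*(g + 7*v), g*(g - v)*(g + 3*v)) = -g + v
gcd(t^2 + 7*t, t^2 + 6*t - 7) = t + 7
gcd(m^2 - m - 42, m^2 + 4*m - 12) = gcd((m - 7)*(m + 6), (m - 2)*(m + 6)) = m + 6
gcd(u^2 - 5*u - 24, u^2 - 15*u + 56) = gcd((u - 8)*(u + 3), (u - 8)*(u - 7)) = u - 8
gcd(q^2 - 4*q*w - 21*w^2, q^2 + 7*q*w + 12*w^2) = q + 3*w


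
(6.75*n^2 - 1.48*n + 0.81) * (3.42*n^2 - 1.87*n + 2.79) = 23.085*n^4 - 17.6841*n^3 + 24.3703*n^2 - 5.6439*n + 2.2599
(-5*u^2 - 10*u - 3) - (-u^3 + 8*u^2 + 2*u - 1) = u^3 - 13*u^2 - 12*u - 2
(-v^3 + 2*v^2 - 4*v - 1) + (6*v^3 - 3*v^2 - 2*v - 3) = 5*v^3 - v^2 - 6*v - 4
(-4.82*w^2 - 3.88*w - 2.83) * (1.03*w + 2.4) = -4.9646*w^3 - 15.5644*w^2 - 12.2269*w - 6.792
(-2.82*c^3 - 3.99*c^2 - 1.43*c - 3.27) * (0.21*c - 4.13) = -0.5922*c^4 + 10.8087*c^3 + 16.1784*c^2 + 5.2192*c + 13.5051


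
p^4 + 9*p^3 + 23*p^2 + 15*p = p*(p + 1)*(p + 3)*(p + 5)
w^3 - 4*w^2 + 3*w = w*(w - 3)*(w - 1)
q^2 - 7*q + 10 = (q - 5)*(q - 2)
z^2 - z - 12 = (z - 4)*(z + 3)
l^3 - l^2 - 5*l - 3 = (l - 3)*(l + 1)^2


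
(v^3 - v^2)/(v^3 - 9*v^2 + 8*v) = v/(v - 8)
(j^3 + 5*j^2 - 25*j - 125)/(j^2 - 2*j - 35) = (j^2 - 25)/(j - 7)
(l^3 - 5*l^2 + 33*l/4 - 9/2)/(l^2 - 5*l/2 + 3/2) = (l^2 - 7*l/2 + 3)/(l - 1)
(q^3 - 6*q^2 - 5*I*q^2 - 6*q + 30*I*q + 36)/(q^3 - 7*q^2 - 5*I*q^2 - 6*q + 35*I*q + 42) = (q - 6)/(q - 7)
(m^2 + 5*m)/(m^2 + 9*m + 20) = m/(m + 4)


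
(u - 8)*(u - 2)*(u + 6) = u^3 - 4*u^2 - 44*u + 96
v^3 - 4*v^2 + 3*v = v*(v - 3)*(v - 1)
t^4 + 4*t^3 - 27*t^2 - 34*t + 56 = (t - 4)*(t - 1)*(t + 2)*(t + 7)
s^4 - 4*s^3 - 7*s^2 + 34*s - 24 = (s - 4)*(s - 2)*(s - 1)*(s + 3)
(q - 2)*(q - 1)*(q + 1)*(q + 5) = q^4 + 3*q^3 - 11*q^2 - 3*q + 10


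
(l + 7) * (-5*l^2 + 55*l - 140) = -5*l^3 + 20*l^2 + 245*l - 980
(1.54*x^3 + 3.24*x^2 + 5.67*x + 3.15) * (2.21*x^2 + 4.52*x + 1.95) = 3.4034*x^5 + 14.1212*x^4 + 30.1785*x^3 + 38.9079*x^2 + 25.2945*x + 6.1425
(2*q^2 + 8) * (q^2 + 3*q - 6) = 2*q^4 + 6*q^3 - 4*q^2 + 24*q - 48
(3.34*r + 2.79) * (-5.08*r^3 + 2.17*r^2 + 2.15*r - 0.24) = -16.9672*r^4 - 6.9254*r^3 + 13.2353*r^2 + 5.1969*r - 0.6696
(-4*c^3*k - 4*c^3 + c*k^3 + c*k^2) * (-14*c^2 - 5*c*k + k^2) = 56*c^5*k + 56*c^5 + 20*c^4*k^2 + 20*c^4*k - 18*c^3*k^3 - 18*c^3*k^2 - 5*c^2*k^4 - 5*c^2*k^3 + c*k^5 + c*k^4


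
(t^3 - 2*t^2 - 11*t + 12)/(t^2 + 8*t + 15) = (t^2 - 5*t + 4)/(t + 5)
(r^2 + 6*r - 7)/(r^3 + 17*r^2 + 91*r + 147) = (r - 1)/(r^2 + 10*r + 21)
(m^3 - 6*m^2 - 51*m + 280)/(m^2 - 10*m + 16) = (m^2 + 2*m - 35)/(m - 2)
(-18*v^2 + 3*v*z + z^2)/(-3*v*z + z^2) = (6*v + z)/z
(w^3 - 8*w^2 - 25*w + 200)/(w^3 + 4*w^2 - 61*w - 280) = (w - 5)/(w + 7)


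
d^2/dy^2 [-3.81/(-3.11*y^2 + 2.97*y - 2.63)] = (-73.701402*y^2 + 70.383654*y + 3.81*(6.22*y - 2.97)*(12.44*y - 5.94) - 62.326266)/(3.11*y^2 - 2.97*y + 2.63)^3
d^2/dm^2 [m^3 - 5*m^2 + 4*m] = 6*m - 10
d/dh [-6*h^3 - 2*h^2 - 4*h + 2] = -18*h^2 - 4*h - 4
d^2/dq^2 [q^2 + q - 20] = 2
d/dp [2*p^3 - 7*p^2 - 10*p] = 6*p^2 - 14*p - 10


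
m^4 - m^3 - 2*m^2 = m^2*(m - 2)*(m + 1)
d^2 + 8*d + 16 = (d + 4)^2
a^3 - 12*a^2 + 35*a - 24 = (a - 8)*(a - 3)*(a - 1)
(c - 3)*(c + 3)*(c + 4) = c^3 + 4*c^2 - 9*c - 36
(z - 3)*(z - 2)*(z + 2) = z^3 - 3*z^2 - 4*z + 12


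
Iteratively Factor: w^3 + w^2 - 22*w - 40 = (w + 4)*(w^2 - 3*w - 10) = (w - 5)*(w + 4)*(w + 2)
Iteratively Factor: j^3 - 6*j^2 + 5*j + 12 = (j - 4)*(j^2 - 2*j - 3) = (j - 4)*(j + 1)*(j - 3)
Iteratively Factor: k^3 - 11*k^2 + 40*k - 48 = (k - 3)*(k^2 - 8*k + 16) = (k - 4)*(k - 3)*(k - 4)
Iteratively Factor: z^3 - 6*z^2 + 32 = (z + 2)*(z^2 - 8*z + 16) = (z - 4)*(z + 2)*(z - 4)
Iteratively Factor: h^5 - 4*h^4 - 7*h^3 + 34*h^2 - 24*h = (h - 1)*(h^4 - 3*h^3 - 10*h^2 + 24*h) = (h - 1)*(h + 3)*(h^3 - 6*h^2 + 8*h) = (h - 2)*(h - 1)*(h + 3)*(h^2 - 4*h) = h*(h - 2)*(h - 1)*(h + 3)*(h - 4)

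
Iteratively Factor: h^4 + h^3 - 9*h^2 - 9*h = (h + 3)*(h^3 - 2*h^2 - 3*h) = (h - 3)*(h + 3)*(h^2 + h) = (h - 3)*(h + 1)*(h + 3)*(h)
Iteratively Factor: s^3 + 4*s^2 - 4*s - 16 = (s - 2)*(s^2 + 6*s + 8) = (s - 2)*(s + 2)*(s + 4)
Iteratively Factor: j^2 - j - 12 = (j + 3)*(j - 4)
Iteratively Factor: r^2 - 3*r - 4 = (r + 1)*(r - 4)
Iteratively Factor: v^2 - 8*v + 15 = (v - 3)*(v - 5)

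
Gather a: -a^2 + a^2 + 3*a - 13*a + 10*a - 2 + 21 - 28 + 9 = 0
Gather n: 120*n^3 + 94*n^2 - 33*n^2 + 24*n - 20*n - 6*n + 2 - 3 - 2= 120*n^3 + 61*n^2 - 2*n - 3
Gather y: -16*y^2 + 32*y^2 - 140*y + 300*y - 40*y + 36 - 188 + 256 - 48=16*y^2 + 120*y + 56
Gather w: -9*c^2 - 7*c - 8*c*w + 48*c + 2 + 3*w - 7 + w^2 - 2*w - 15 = -9*c^2 + 41*c + w^2 + w*(1 - 8*c) - 20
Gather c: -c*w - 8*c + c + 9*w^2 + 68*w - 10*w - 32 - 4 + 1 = c*(-w - 7) + 9*w^2 + 58*w - 35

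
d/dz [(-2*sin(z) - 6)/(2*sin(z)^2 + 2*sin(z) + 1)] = 2*(12*sin(z) - cos(2*z) + 6)*cos(z)/(2*sin(z) - cos(2*z) + 2)^2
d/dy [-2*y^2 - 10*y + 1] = -4*y - 10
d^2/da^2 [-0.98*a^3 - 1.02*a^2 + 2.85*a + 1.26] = -5.88*a - 2.04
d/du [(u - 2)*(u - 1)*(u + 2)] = 3*u^2 - 2*u - 4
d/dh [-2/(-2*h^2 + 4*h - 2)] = 2*(1 - h)/(h^2 - 2*h + 1)^2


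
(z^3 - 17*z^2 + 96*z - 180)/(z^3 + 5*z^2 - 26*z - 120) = (z^2 - 12*z + 36)/(z^2 + 10*z + 24)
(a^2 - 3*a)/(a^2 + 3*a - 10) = a*(a - 3)/(a^2 + 3*a - 10)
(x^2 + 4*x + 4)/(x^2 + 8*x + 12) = (x + 2)/(x + 6)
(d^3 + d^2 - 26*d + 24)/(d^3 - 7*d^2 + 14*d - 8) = (d + 6)/(d - 2)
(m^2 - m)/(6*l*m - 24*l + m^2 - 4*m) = m*(m - 1)/(6*l*m - 24*l + m^2 - 4*m)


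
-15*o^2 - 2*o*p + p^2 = (-5*o + p)*(3*o + p)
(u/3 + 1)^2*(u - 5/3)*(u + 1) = u^4/9 + 16*u^3/27 + 10*u^2/27 - 16*u/9 - 5/3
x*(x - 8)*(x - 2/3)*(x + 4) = x^4 - 14*x^3/3 - 88*x^2/3 + 64*x/3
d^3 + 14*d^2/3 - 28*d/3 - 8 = (d - 2)*(d + 2/3)*(d + 6)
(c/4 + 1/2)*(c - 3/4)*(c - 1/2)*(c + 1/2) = c^4/4 + 5*c^3/16 - 7*c^2/16 - 5*c/64 + 3/32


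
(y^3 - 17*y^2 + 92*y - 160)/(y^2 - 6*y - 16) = (y^2 - 9*y + 20)/(y + 2)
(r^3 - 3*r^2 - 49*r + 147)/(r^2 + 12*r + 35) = (r^2 - 10*r + 21)/(r + 5)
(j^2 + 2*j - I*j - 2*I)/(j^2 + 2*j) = (j - I)/j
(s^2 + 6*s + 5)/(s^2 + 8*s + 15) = (s + 1)/(s + 3)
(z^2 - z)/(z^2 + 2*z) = (z - 1)/(z + 2)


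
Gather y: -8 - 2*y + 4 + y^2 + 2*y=y^2 - 4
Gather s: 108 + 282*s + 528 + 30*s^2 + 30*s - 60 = 30*s^2 + 312*s + 576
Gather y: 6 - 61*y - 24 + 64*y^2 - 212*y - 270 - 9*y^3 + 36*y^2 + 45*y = -9*y^3 + 100*y^2 - 228*y - 288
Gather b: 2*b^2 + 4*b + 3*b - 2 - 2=2*b^2 + 7*b - 4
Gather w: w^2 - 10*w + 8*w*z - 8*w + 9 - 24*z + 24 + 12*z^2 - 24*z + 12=w^2 + w*(8*z - 18) + 12*z^2 - 48*z + 45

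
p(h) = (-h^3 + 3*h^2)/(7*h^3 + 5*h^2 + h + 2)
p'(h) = (-3*h^2 + 6*h)/(7*h^3 + 5*h^2 + h + 2) + (-h^3 + 3*h^2)*(-21*h^2 - 10*h - 1)/(7*h^3 + 5*h^2 + h + 2)^2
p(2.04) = 0.05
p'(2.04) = -0.06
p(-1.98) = -0.56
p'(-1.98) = -0.35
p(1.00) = 0.13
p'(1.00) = -0.08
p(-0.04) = 0.00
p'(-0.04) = -0.13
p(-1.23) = -1.36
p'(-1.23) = -3.41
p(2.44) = 0.02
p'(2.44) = -0.05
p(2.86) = 0.01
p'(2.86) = -0.04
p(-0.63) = 0.90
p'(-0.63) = -4.80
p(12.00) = -0.10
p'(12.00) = 0.00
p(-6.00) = -0.24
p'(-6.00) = -0.02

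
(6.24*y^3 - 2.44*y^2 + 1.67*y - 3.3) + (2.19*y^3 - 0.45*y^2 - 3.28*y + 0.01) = 8.43*y^3 - 2.89*y^2 - 1.61*y - 3.29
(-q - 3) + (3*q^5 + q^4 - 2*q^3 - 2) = 3*q^5 + q^4 - 2*q^3 - q - 5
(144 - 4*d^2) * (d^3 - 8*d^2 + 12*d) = -4*d^5 + 32*d^4 + 96*d^3 - 1152*d^2 + 1728*d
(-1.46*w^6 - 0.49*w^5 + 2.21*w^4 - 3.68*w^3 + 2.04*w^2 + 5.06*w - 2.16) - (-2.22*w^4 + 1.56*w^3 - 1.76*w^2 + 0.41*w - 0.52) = -1.46*w^6 - 0.49*w^5 + 4.43*w^4 - 5.24*w^3 + 3.8*w^2 + 4.65*w - 1.64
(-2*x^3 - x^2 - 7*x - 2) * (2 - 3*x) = 6*x^4 - x^3 + 19*x^2 - 8*x - 4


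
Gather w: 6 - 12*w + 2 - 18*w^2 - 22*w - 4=-18*w^2 - 34*w + 4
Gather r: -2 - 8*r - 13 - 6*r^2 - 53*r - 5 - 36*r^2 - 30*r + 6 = -42*r^2 - 91*r - 14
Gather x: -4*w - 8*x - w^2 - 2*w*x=-w^2 - 4*w + x*(-2*w - 8)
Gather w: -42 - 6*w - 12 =-6*w - 54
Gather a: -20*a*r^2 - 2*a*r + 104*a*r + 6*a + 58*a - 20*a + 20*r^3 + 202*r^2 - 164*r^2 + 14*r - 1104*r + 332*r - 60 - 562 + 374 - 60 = a*(-20*r^2 + 102*r + 44) + 20*r^3 + 38*r^2 - 758*r - 308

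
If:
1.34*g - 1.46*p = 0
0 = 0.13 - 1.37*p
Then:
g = 0.10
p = 0.09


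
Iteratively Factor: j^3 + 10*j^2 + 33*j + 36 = (j + 4)*(j^2 + 6*j + 9) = (j + 3)*(j + 4)*(j + 3)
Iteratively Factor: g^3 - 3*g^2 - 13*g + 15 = (g - 1)*(g^2 - 2*g - 15) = (g - 5)*(g - 1)*(g + 3)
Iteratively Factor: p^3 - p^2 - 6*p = (p - 3)*(p^2 + 2*p) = p*(p - 3)*(p + 2)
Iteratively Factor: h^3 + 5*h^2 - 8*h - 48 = (h - 3)*(h^2 + 8*h + 16) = (h - 3)*(h + 4)*(h + 4)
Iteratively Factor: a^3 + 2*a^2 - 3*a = (a - 1)*(a^2 + 3*a) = (a - 1)*(a + 3)*(a)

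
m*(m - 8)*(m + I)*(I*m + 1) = I*m^4 - 8*I*m^3 + I*m^2 - 8*I*m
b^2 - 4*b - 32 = (b - 8)*(b + 4)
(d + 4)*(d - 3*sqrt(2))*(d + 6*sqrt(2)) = d^3 + 4*d^2 + 3*sqrt(2)*d^2 - 36*d + 12*sqrt(2)*d - 144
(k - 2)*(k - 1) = k^2 - 3*k + 2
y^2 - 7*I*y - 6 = (y - 6*I)*(y - I)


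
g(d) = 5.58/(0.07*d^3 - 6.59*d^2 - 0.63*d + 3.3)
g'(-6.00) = -0.01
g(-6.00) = -0.02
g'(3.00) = 0.07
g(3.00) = -0.10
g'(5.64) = 0.01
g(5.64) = -0.03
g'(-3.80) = -0.03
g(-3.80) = -0.06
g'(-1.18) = -3.08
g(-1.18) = -1.06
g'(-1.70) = -0.55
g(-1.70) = -0.37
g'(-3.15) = -0.06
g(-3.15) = -0.09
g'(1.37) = 1.07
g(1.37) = -0.57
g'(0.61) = 208.56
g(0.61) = 11.64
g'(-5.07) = -0.01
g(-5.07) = -0.03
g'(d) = 5.58*(-0.21*d^2 + 13.18*d + 0.63)/(0.07*d^3 - 6.59*d^2 - 0.63*d + 3.3)^2 = (-1.1718*d^2 + 73.5444*d + 3.5154)/(0.07*d^3 - 6.59*d^2 - 0.63*d + 3.3)^2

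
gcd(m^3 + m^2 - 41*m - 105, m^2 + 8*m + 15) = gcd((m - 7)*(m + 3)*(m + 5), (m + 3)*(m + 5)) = m^2 + 8*m + 15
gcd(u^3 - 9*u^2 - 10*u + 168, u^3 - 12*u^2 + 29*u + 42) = u^2 - 13*u + 42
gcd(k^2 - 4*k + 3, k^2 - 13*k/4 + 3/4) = k - 3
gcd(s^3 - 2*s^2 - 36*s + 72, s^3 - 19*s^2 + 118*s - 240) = s - 6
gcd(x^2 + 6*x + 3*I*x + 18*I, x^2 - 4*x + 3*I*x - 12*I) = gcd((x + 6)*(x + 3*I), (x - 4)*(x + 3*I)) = x + 3*I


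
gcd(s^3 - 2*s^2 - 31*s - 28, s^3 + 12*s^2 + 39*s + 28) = s^2 + 5*s + 4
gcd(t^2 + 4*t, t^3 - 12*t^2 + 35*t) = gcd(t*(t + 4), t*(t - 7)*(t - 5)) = t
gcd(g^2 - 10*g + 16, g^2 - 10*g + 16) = g^2 - 10*g + 16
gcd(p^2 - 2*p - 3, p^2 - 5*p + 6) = p - 3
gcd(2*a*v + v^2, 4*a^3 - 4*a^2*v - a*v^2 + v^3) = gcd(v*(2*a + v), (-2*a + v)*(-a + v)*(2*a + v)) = 2*a + v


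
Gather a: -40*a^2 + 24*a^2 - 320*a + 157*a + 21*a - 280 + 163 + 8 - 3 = -16*a^2 - 142*a - 112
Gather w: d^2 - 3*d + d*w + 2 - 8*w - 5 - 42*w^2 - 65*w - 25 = d^2 - 3*d - 42*w^2 + w*(d - 73) - 28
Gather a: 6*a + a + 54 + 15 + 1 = 7*a + 70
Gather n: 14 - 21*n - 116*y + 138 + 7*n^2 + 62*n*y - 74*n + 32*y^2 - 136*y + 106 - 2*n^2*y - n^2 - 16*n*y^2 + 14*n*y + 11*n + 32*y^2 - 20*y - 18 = n^2*(6 - 2*y) + n*(-16*y^2 + 76*y - 84) + 64*y^2 - 272*y + 240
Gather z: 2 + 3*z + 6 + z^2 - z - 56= z^2 + 2*z - 48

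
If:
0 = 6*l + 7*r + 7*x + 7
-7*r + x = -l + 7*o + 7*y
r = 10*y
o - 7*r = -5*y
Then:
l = 3794*y + 7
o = 65*y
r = 10*y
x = -3262*y - 7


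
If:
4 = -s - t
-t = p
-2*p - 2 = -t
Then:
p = -2/3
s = -14/3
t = 2/3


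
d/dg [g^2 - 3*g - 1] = 2*g - 3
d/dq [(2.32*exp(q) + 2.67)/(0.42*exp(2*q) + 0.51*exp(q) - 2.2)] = (-(0.84*exp(q) + 0.51)*(2.32*exp(q) + 2.67) + 0.9744*exp(2*q) + 1.1832*exp(q) - 5.104)*exp(q)/(0.42*exp(2*q) + 0.51*exp(q) - 2.2)^2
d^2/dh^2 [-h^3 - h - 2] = -6*h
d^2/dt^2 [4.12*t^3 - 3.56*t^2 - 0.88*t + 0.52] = 24.72*t - 7.12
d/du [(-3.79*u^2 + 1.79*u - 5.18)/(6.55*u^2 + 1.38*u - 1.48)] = (-16.9547*u^2 + 79.0764*u + 4.4992)/(42.9025*u^4 + 18.078*u^3 - 17.4836*u^2 - 4.0848*u + 2.1904)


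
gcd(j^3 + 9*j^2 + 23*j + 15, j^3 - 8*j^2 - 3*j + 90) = j + 3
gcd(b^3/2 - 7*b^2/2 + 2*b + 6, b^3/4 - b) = b - 2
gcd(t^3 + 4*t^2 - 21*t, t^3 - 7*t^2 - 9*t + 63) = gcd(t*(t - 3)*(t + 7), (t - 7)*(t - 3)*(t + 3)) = t - 3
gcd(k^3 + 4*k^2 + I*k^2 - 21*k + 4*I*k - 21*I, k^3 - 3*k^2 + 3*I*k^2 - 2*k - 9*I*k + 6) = k^2 + k*(-3 + I) - 3*I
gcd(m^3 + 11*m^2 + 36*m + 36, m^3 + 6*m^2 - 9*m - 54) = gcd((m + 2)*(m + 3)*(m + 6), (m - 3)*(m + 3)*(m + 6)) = m^2 + 9*m + 18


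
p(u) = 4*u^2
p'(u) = 8*u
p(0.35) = 0.49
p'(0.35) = 2.80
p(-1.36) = 7.40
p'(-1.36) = -10.88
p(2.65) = 28.09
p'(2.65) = 21.20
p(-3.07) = 37.70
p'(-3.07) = -24.56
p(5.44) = 118.37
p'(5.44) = 43.52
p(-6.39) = 163.33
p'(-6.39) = -51.12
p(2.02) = 16.32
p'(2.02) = 16.16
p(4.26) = 72.59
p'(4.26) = 34.08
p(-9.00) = 324.00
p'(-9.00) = -72.00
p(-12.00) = 576.00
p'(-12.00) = -96.00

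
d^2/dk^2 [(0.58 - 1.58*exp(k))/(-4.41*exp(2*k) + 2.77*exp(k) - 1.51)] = (30.727998*exp(4*k) - 25.818786*exp(3*k) - 41.87295*exp(2*k) + 17.607496*exp(k) + 1.176592)*exp(k)/(85.766121*exp(6*k) - 161.613711*exp(5*k) + 189.61236*exp(4*k) - 131.928175*exp(3*k) + 64.92396*exp(2*k) - 18.947631*exp(k) + 3.442951)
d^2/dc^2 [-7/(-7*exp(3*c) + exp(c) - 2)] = 7*((1 - 63*exp(2*c))*(7*exp(3*c) - exp(c) + 2) + 2*(21*exp(2*c) - 1)^2*exp(c))*exp(c)/(7*exp(3*c) - exp(c) + 2)^3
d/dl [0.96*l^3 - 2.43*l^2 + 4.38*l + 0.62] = 2.88*l^2 - 4.86*l + 4.38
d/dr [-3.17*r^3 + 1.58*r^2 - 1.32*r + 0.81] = -9.51*r^2 + 3.16*r - 1.32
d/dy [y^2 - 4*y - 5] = 2*y - 4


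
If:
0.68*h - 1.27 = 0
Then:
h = 1.87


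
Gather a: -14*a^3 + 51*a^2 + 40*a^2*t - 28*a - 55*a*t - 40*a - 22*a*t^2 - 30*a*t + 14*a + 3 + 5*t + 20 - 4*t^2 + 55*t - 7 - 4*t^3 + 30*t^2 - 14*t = -14*a^3 + a^2*(40*t + 51) + a*(-22*t^2 - 85*t - 54) - 4*t^3 + 26*t^2 + 46*t + 16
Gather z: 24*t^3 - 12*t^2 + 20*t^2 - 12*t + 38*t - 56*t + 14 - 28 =24*t^3 + 8*t^2 - 30*t - 14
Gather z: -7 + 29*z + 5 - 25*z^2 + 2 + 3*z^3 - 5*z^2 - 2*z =3*z^3 - 30*z^2 + 27*z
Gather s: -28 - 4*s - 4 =-4*s - 32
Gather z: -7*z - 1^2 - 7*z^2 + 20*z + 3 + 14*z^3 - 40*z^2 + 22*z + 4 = 14*z^3 - 47*z^2 + 35*z + 6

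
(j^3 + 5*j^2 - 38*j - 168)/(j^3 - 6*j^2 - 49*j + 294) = (j + 4)/(j - 7)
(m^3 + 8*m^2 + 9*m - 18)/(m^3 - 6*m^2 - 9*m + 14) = (m^2 + 9*m + 18)/(m^2 - 5*m - 14)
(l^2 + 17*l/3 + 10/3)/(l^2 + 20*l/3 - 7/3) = (3*l^2 + 17*l + 10)/(3*l^2 + 20*l - 7)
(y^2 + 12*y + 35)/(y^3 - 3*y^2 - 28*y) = (y^2 + 12*y + 35)/(y*(y^2 - 3*y - 28))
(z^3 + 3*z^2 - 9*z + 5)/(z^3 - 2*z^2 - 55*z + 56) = (z^2 + 4*z - 5)/(z^2 - z - 56)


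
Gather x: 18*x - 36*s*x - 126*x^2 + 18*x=-126*x^2 + x*(36 - 36*s)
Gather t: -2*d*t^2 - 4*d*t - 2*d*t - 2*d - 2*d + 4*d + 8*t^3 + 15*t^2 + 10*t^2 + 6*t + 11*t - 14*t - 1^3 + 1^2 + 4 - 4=8*t^3 + t^2*(25 - 2*d) + t*(3 - 6*d)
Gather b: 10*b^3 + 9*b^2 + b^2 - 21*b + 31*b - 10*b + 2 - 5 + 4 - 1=10*b^3 + 10*b^2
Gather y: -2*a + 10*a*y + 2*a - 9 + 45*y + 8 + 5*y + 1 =y*(10*a + 50)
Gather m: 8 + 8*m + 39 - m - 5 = 7*m + 42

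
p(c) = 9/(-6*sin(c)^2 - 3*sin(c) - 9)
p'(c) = 9*(12*sin(c)*cos(c) + 3*cos(c))/(-6*sin(c)^2 - 3*sin(c) - 9)^2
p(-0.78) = -0.91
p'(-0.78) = -0.36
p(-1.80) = -0.76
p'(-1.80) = 0.13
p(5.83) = -1.02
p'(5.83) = -0.23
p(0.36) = -0.83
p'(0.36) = 0.52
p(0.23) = -0.90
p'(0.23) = 0.50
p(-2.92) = -1.04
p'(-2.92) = -0.04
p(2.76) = -0.82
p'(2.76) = -0.52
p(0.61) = -0.71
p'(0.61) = 0.45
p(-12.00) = -0.73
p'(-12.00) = 0.47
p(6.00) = -1.04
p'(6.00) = -0.04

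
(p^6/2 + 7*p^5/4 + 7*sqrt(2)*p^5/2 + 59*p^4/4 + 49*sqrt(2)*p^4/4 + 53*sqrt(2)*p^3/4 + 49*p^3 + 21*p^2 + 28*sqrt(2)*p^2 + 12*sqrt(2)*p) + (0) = p^6/2 + 7*p^5/4 + 7*sqrt(2)*p^5/2 + 59*p^4/4 + 49*sqrt(2)*p^4/4 + 53*sqrt(2)*p^3/4 + 49*p^3 + 21*p^2 + 28*sqrt(2)*p^2 + 12*sqrt(2)*p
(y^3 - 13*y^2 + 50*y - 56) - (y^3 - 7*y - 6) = -13*y^2 + 57*y - 50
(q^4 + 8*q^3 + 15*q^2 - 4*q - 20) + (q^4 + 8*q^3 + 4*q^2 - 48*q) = 2*q^4 + 16*q^3 + 19*q^2 - 52*q - 20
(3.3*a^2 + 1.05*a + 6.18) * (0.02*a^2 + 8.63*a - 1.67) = 0.066*a^4 + 28.5*a^3 + 3.6741*a^2 + 51.5799*a - 10.3206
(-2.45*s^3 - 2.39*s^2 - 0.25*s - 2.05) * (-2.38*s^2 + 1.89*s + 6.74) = 5.831*s^5 + 1.0577*s^4 - 20.4351*s^3 - 11.7021*s^2 - 5.5595*s - 13.817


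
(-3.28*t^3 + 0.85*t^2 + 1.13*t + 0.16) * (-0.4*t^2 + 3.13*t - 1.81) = 1.312*t^5 - 10.6064*t^4 + 8.1453*t^3 + 1.9344*t^2 - 1.5445*t - 0.2896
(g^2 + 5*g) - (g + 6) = g^2 + 4*g - 6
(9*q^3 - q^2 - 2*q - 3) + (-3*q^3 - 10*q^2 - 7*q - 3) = 6*q^3 - 11*q^2 - 9*q - 6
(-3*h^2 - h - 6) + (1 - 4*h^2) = -7*h^2 - h - 5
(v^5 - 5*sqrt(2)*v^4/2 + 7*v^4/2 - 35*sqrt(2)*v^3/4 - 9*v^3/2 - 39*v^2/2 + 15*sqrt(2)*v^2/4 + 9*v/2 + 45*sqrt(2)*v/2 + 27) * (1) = v^5 - 5*sqrt(2)*v^4/2 + 7*v^4/2 - 35*sqrt(2)*v^3/4 - 9*v^3/2 - 39*v^2/2 + 15*sqrt(2)*v^2/4 + 9*v/2 + 45*sqrt(2)*v/2 + 27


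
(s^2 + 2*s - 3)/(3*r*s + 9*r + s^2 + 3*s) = (s - 1)/(3*r + s)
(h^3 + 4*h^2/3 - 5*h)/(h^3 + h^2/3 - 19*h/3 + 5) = h/(h - 1)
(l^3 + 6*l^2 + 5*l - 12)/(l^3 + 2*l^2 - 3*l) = (l + 4)/l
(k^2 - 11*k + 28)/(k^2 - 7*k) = (k - 4)/k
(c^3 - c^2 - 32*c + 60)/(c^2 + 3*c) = (c^3 - c^2 - 32*c + 60)/(c*(c + 3))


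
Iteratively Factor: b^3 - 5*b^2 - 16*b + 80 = (b - 4)*(b^2 - b - 20) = (b - 5)*(b - 4)*(b + 4)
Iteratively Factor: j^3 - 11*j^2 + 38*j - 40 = (j - 4)*(j^2 - 7*j + 10) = (j - 4)*(j - 2)*(j - 5)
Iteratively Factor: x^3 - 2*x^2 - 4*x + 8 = (x + 2)*(x^2 - 4*x + 4) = (x - 2)*(x + 2)*(x - 2)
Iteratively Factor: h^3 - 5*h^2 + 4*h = (h)*(h^2 - 5*h + 4) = h*(h - 4)*(h - 1)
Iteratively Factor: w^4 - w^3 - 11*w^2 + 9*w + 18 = (w + 1)*(w^3 - 2*w^2 - 9*w + 18) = (w + 1)*(w + 3)*(w^2 - 5*w + 6) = (w - 3)*(w + 1)*(w + 3)*(w - 2)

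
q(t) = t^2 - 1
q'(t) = 2*t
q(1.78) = 2.17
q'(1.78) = 3.56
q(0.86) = -0.26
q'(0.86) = 1.72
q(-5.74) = 31.95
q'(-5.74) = -11.48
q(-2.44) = 4.95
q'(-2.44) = -4.88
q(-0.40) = -0.84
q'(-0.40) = -0.80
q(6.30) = 38.69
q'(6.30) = 12.60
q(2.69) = 6.24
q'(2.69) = 5.38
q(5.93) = 34.16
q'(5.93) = 11.86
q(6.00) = 35.00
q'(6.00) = 12.00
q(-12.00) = 143.00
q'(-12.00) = -24.00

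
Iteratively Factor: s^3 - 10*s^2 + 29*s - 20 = (s - 1)*(s^2 - 9*s + 20) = (s - 5)*(s - 1)*(s - 4)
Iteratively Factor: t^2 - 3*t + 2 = (t - 1)*(t - 2)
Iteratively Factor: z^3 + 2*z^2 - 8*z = (z + 4)*(z^2 - 2*z) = (z - 2)*(z + 4)*(z)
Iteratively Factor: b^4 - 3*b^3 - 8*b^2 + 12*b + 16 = (b + 2)*(b^3 - 5*b^2 + 2*b + 8) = (b + 1)*(b + 2)*(b^2 - 6*b + 8) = (b - 2)*(b + 1)*(b + 2)*(b - 4)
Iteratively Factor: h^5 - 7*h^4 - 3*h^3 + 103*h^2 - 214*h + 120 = (h - 3)*(h^4 - 4*h^3 - 15*h^2 + 58*h - 40) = (h - 3)*(h + 4)*(h^3 - 8*h^2 + 17*h - 10) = (h - 3)*(h - 2)*(h + 4)*(h^2 - 6*h + 5) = (h - 3)*(h - 2)*(h - 1)*(h + 4)*(h - 5)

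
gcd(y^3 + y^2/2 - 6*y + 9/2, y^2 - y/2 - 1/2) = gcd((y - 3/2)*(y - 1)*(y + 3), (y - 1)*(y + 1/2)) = y - 1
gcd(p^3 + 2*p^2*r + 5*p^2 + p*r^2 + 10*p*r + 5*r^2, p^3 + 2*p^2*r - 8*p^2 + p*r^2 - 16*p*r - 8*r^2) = p^2 + 2*p*r + r^2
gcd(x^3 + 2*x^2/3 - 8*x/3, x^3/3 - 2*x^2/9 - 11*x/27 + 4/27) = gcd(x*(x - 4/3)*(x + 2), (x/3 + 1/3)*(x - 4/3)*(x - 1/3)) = x - 4/3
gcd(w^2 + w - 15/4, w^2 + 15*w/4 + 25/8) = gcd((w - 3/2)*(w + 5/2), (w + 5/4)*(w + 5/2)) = w + 5/2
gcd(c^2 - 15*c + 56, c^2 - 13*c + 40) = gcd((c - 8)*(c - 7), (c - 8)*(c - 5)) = c - 8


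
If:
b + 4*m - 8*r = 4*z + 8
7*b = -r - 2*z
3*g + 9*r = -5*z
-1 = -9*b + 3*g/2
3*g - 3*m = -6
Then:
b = 176/1539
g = 10/513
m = 1036/513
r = 460/1539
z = -94/171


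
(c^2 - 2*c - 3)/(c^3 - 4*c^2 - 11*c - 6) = (c - 3)/(c^2 - 5*c - 6)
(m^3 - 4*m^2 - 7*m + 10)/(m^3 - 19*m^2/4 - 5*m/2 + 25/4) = 4*(m + 2)/(4*m + 5)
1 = 1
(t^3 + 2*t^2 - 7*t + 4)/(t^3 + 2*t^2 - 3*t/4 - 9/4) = 4*(t^2 + 3*t - 4)/(4*t^2 + 12*t + 9)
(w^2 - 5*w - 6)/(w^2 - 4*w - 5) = (w - 6)/(w - 5)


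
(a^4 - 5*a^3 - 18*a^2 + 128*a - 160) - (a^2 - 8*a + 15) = a^4 - 5*a^3 - 19*a^2 + 136*a - 175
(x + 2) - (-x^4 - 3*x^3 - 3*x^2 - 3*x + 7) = x^4 + 3*x^3 + 3*x^2 + 4*x - 5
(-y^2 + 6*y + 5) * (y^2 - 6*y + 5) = -y^4 + 12*y^3 - 36*y^2 + 25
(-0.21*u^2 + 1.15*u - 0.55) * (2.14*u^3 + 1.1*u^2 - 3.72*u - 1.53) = -0.4494*u^5 + 2.23*u^4 + 0.8692*u^3 - 4.5617*u^2 + 0.2865*u + 0.8415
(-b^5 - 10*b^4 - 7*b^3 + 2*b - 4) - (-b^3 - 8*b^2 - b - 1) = -b^5 - 10*b^4 - 6*b^3 + 8*b^2 + 3*b - 3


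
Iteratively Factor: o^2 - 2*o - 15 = (o + 3)*(o - 5)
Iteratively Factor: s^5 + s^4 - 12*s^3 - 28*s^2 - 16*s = (s)*(s^4 + s^3 - 12*s^2 - 28*s - 16) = s*(s + 2)*(s^3 - s^2 - 10*s - 8) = s*(s - 4)*(s + 2)*(s^2 + 3*s + 2) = s*(s - 4)*(s + 2)^2*(s + 1)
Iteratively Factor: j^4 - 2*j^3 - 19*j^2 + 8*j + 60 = (j - 2)*(j^3 - 19*j - 30) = (j - 2)*(j + 3)*(j^2 - 3*j - 10) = (j - 2)*(j + 2)*(j + 3)*(j - 5)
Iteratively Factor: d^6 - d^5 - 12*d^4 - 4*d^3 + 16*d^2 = (d + 2)*(d^5 - 3*d^4 - 6*d^3 + 8*d^2) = d*(d + 2)*(d^4 - 3*d^3 - 6*d^2 + 8*d) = d*(d + 2)^2*(d^3 - 5*d^2 + 4*d) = d*(d - 1)*(d + 2)^2*(d^2 - 4*d) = d*(d - 4)*(d - 1)*(d + 2)^2*(d)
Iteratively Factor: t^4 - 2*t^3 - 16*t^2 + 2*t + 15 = (t + 3)*(t^3 - 5*t^2 - t + 5) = (t + 1)*(t + 3)*(t^2 - 6*t + 5) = (t - 5)*(t + 1)*(t + 3)*(t - 1)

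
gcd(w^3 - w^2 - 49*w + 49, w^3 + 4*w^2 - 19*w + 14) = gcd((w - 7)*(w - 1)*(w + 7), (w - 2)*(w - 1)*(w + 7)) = w^2 + 6*w - 7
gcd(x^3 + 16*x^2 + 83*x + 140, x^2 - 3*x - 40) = x + 5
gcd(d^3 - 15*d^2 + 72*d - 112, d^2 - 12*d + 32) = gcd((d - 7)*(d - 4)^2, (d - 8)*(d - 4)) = d - 4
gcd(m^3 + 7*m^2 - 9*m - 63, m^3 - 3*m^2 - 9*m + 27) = m^2 - 9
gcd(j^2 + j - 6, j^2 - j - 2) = j - 2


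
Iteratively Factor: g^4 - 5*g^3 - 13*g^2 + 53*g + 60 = (g + 3)*(g^3 - 8*g^2 + 11*g + 20) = (g - 5)*(g + 3)*(g^2 - 3*g - 4) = (g - 5)*(g + 1)*(g + 3)*(g - 4)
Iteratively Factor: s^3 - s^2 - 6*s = (s)*(s^2 - s - 6) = s*(s + 2)*(s - 3)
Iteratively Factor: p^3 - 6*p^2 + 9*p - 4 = (p - 4)*(p^2 - 2*p + 1) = (p - 4)*(p - 1)*(p - 1)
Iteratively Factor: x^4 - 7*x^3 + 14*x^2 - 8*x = (x - 2)*(x^3 - 5*x^2 + 4*x) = (x - 2)*(x - 1)*(x^2 - 4*x) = (x - 4)*(x - 2)*(x - 1)*(x)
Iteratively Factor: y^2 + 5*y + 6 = (y + 2)*(y + 3)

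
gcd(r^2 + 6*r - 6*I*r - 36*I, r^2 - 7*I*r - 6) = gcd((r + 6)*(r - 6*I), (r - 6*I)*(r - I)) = r - 6*I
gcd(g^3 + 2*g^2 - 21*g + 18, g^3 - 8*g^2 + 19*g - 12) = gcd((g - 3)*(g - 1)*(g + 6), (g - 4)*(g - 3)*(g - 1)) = g^2 - 4*g + 3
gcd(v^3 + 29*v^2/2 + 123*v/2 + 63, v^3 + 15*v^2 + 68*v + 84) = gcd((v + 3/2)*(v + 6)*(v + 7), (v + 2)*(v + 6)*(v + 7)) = v^2 + 13*v + 42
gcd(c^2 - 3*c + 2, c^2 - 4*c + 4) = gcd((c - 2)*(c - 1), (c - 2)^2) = c - 2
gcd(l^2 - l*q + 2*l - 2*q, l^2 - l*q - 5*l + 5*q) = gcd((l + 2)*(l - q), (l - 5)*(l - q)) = -l + q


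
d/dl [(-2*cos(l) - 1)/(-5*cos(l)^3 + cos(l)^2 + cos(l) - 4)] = (20*cos(l)^3 + 13*cos(l)^2 - 2*cos(l) - 9)*sin(l)/(5*cos(l)^3 - cos(l)^2 - cos(l) + 4)^2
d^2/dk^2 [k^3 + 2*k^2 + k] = 6*k + 4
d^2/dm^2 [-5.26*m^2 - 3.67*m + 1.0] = -10.5200000000000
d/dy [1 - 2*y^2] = -4*y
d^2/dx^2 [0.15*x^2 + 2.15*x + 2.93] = 0.300000000000000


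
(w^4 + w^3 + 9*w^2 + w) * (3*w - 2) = 3*w^5 + w^4 + 25*w^3 - 15*w^2 - 2*w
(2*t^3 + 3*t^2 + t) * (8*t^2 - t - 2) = 16*t^5 + 22*t^4 + t^3 - 7*t^2 - 2*t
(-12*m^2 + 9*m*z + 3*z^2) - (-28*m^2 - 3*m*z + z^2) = 16*m^2 + 12*m*z + 2*z^2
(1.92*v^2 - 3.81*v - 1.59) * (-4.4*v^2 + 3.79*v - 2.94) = -8.448*v^4 + 24.0408*v^3 - 13.0887*v^2 + 5.1753*v + 4.6746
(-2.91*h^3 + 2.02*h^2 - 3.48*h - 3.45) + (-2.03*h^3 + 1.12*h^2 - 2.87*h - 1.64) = -4.94*h^3 + 3.14*h^2 - 6.35*h - 5.09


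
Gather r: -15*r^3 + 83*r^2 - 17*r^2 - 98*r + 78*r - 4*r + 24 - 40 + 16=-15*r^3 + 66*r^2 - 24*r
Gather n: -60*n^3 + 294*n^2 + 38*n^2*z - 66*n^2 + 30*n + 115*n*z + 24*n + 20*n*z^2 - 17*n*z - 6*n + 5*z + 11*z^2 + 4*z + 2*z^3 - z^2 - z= -60*n^3 + n^2*(38*z + 228) + n*(20*z^2 + 98*z + 48) + 2*z^3 + 10*z^2 + 8*z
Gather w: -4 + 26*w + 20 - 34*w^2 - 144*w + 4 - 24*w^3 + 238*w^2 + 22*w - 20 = -24*w^3 + 204*w^2 - 96*w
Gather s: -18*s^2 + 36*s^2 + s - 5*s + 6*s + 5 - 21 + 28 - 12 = 18*s^2 + 2*s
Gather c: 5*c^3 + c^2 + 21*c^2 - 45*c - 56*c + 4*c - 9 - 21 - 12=5*c^3 + 22*c^2 - 97*c - 42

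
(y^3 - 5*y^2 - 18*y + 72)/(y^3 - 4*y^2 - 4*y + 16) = (y^3 - 5*y^2 - 18*y + 72)/(y^3 - 4*y^2 - 4*y + 16)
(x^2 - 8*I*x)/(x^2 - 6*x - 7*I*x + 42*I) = x*(x - 8*I)/(x^2 - 6*x - 7*I*x + 42*I)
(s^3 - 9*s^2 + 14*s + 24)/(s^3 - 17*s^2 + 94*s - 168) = (s + 1)/(s - 7)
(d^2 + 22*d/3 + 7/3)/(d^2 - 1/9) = 3*(d + 7)/(3*d - 1)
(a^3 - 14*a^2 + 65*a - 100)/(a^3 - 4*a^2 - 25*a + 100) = (a - 5)/(a + 5)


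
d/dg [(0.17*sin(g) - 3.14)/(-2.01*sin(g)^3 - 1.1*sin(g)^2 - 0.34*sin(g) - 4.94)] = (0.6834*sin(g)^3 - 18.7472*sin(g)^2 - 6.908*sin(g) - 1.9074)*cos(g)/(4.0401*sin(g)^6 + 4.422*sin(g)^5 + 2.5768*sin(g)^4 + 20.6068*sin(g)^3 + 10.9836*sin(g)^2 + 3.3592*sin(g) + 24.4036)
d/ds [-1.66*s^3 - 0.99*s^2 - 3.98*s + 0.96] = -4.98*s^2 - 1.98*s - 3.98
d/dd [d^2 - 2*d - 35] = 2*d - 2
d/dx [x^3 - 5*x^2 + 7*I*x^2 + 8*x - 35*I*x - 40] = 3*x^2 + x*(-10 + 14*I) + 8 - 35*I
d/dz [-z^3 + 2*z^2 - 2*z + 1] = -3*z^2 + 4*z - 2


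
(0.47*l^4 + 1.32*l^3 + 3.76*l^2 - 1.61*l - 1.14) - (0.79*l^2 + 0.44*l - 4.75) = 0.47*l^4 + 1.32*l^3 + 2.97*l^2 - 2.05*l + 3.61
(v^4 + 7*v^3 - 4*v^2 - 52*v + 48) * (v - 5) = v^5 + 2*v^4 - 39*v^3 - 32*v^2 + 308*v - 240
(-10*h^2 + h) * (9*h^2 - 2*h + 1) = -90*h^4 + 29*h^3 - 12*h^2 + h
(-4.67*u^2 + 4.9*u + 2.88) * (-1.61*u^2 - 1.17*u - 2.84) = 7.5187*u^4 - 2.4251*u^3 + 2.893*u^2 - 17.2856*u - 8.1792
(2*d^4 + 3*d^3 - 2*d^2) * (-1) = -2*d^4 - 3*d^3 + 2*d^2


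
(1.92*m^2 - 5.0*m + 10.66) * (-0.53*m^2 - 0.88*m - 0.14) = -1.0176*m^4 + 0.9604*m^3 - 1.5186*m^2 - 8.6808*m - 1.4924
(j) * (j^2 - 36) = j^3 - 36*j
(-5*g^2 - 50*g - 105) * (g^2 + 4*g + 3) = -5*g^4 - 70*g^3 - 320*g^2 - 570*g - 315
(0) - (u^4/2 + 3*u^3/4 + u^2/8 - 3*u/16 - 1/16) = -u^4/2 - 3*u^3/4 - u^2/8 + 3*u/16 + 1/16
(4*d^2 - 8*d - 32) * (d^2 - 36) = 4*d^4 - 8*d^3 - 176*d^2 + 288*d + 1152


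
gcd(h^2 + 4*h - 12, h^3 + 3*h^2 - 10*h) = h - 2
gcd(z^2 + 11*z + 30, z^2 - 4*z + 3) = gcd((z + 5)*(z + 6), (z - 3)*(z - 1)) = 1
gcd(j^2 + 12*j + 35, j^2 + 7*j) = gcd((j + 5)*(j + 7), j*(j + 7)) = j + 7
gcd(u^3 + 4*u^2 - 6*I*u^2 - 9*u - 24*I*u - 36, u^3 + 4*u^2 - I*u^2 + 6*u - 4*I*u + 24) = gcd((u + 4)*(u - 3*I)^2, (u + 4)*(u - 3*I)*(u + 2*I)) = u^2 + u*(4 - 3*I) - 12*I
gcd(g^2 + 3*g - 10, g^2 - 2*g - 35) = g + 5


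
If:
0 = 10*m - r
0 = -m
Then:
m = 0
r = 0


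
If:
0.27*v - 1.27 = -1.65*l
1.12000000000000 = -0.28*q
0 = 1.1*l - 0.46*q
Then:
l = -1.67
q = -4.00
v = 14.93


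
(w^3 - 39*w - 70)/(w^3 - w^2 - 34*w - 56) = (w + 5)/(w + 4)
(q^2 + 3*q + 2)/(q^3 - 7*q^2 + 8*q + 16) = (q + 2)/(q^2 - 8*q + 16)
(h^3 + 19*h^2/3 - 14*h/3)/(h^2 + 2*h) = (3*h^2 + 19*h - 14)/(3*(h + 2))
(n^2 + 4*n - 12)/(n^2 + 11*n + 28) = (n^2 + 4*n - 12)/(n^2 + 11*n + 28)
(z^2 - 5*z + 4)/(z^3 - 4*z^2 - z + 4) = 1/(z + 1)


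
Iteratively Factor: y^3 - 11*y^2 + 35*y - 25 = (y - 5)*(y^2 - 6*y + 5) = (y - 5)^2*(y - 1)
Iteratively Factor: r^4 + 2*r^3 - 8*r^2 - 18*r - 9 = (r + 3)*(r^3 - r^2 - 5*r - 3) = (r - 3)*(r + 3)*(r^2 + 2*r + 1) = (r - 3)*(r + 1)*(r + 3)*(r + 1)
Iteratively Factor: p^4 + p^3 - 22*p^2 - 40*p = (p - 5)*(p^3 + 6*p^2 + 8*p) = (p - 5)*(p + 4)*(p^2 + 2*p) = (p - 5)*(p + 2)*(p + 4)*(p)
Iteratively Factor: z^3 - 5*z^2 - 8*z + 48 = (z - 4)*(z^2 - z - 12) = (z - 4)^2*(z + 3)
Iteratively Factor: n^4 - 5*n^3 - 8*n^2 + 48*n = (n - 4)*(n^3 - n^2 - 12*n) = n*(n - 4)*(n^2 - n - 12) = n*(n - 4)*(n + 3)*(n - 4)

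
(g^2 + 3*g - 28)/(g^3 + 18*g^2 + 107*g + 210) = (g - 4)/(g^2 + 11*g + 30)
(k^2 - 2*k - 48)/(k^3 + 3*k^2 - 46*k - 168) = (k - 8)/(k^2 - 3*k - 28)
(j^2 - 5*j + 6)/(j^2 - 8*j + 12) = (j - 3)/(j - 6)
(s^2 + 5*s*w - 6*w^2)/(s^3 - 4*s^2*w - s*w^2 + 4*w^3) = (s + 6*w)/(s^2 - 3*s*w - 4*w^2)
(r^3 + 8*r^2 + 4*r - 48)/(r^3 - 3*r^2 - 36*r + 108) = (r^2 + 2*r - 8)/(r^2 - 9*r + 18)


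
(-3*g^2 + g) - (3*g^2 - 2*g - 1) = -6*g^2 + 3*g + 1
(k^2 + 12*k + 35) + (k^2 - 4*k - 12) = 2*k^2 + 8*k + 23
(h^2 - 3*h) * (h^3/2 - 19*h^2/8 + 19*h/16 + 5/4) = h^5/2 - 31*h^4/8 + 133*h^3/16 - 37*h^2/16 - 15*h/4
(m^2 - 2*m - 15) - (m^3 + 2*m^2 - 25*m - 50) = -m^3 - m^2 + 23*m + 35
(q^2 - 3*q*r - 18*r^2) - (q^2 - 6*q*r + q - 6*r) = 3*q*r - q - 18*r^2 + 6*r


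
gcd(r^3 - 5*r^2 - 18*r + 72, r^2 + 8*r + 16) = r + 4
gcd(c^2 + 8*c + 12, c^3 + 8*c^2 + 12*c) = c^2 + 8*c + 12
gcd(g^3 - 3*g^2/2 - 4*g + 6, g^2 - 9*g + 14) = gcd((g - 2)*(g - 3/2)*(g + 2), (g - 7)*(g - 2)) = g - 2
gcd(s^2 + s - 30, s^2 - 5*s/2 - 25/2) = s - 5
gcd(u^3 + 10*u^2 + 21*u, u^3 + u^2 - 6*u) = u^2 + 3*u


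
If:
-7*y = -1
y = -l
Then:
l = -1/7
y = 1/7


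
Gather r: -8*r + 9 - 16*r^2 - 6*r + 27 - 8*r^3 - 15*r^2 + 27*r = -8*r^3 - 31*r^2 + 13*r + 36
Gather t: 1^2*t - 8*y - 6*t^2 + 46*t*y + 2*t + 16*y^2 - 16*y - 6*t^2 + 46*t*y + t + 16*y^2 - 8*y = -12*t^2 + t*(92*y + 4) + 32*y^2 - 32*y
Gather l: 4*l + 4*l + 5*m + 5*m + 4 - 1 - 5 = 8*l + 10*m - 2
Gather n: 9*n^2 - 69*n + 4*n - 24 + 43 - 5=9*n^2 - 65*n + 14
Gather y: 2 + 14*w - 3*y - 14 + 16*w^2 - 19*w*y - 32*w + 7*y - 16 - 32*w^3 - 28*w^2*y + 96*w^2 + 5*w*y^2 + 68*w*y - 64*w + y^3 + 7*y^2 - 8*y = -32*w^3 + 112*w^2 - 82*w + y^3 + y^2*(5*w + 7) + y*(-28*w^2 + 49*w - 4) - 28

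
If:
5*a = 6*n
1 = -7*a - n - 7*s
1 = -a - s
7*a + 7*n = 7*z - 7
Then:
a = 36/5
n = 6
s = -41/5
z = 71/5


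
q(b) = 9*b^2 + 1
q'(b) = 18*b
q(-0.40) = 2.44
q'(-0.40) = -7.20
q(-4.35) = 171.30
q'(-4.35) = -78.30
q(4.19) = 159.00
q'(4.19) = 75.42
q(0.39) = 2.37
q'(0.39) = 7.02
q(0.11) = 1.11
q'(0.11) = 1.98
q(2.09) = 40.31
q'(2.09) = 37.62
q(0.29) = 1.76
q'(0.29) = 5.22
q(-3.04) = 84.17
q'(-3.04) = -54.72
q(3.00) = 82.00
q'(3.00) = 54.00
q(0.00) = 1.00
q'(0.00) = 0.00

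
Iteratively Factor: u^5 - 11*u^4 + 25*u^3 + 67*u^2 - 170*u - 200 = (u - 4)*(u^4 - 7*u^3 - 3*u^2 + 55*u + 50) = (u - 5)*(u - 4)*(u^3 - 2*u^2 - 13*u - 10) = (u - 5)*(u - 4)*(u + 1)*(u^2 - 3*u - 10) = (u - 5)*(u - 4)*(u + 1)*(u + 2)*(u - 5)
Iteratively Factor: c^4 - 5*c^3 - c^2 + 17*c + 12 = (c - 4)*(c^3 - c^2 - 5*c - 3) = (c - 4)*(c - 3)*(c^2 + 2*c + 1) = (c - 4)*(c - 3)*(c + 1)*(c + 1)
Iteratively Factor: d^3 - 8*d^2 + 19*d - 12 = (d - 1)*(d^2 - 7*d + 12) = (d - 3)*(d - 1)*(d - 4)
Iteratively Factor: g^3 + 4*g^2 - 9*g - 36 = (g - 3)*(g^2 + 7*g + 12) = (g - 3)*(g + 3)*(g + 4)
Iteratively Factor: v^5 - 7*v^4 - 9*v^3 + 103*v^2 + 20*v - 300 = (v - 5)*(v^4 - 2*v^3 - 19*v^2 + 8*v + 60) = (v - 5)^2*(v^3 + 3*v^2 - 4*v - 12) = (v - 5)^2*(v + 3)*(v^2 - 4) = (v - 5)^2*(v - 2)*(v + 3)*(v + 2)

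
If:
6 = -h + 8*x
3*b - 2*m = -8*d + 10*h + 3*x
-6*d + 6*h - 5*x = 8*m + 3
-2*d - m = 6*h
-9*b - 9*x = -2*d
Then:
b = -5415/7963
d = 2781/7963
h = 486/7963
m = -8478/7963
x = 6033/7963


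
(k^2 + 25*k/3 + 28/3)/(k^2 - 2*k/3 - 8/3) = (k + 7)/(k - 2)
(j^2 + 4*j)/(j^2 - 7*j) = (j + 4)/(j - 7)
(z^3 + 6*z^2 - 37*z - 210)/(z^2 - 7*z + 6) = (z^2 + 12*z + 35)/(z - 1)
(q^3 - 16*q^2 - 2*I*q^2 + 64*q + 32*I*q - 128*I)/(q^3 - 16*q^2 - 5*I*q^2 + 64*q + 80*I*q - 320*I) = (q - 2*I)/(q - 5*I)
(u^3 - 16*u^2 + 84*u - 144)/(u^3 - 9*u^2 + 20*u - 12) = (u^2 - 10*u + 24)/(u^2 - 3*u + 2)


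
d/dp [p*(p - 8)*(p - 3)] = 3*p^2 - 22*p + 24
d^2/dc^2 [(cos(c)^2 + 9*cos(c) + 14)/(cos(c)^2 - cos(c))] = 2*(-5*sin(c)^4/cos(c)^3 - 38 - 17/cos(c) + 28/cos(c)^2 - 9/cos(c)^3)/(cos(c) - 1)^2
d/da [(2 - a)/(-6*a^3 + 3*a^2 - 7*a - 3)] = (6*a^3 - 3*a^2 + 7*a - (a - 2)*(18*a^2 - 6*a + 7) + 3)/(6*a^3 - 3*a^2 + 7*a + 3)^2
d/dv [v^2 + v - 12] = 2*v + 1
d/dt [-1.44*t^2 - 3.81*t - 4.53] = -2.88*t - 3.81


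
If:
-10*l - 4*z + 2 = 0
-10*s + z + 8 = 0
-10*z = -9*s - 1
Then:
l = -73/455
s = 81/91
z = 82/91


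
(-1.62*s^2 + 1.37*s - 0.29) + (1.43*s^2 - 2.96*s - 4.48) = -0.19*s^2 - 1.59*s - 4.77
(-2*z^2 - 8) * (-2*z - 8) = 4*z^3 + 16*z^2 + 16*z + 64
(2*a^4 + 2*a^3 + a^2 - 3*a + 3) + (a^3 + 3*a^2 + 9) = 2*a^4 + 3*a^3 + 4*a^2 - 3*a + 12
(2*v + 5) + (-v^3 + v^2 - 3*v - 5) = -v^3 + v^2 - v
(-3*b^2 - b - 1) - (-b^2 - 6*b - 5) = -2*b^2 + 5*b + 4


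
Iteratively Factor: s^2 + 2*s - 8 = (s - 2)*(s + 4)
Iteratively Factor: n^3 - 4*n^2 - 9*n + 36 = (n - 3)*(n^2 - n - 12) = (n - 3)*(n + 3)*(n - 4)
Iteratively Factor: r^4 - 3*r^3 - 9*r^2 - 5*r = (r + 1)*(r^3 - 4*r^2 - 5*r) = (r + 1)^2*(r^2 - 5*r) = r*(r + 1)^2*(r - 5)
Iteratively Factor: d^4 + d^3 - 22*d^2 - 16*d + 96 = (d - 4)*(d^3 + 5*d^2 - 2*d - 24) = (d - 4)*(d + 3)*(d^2 + 2*d - 8) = (d - 4)*(d - 2)*(d + 3)*(d + 4)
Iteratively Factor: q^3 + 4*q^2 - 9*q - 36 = (q + 4)*(q^2 - 9) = (q + 3)*(q + 4)*(q - 3)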